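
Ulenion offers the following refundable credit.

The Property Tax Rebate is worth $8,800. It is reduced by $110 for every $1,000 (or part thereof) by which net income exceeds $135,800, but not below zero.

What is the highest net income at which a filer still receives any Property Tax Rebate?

$214,800

After 79 increments the reduction is 79 × $110 = $8,690, leaving $110; one more increment wipes it out. Increment 79 ends at excess 79 × $1,000 = $79,000, so the highest qualifying income is $135,800 + $79,000 = $214,800.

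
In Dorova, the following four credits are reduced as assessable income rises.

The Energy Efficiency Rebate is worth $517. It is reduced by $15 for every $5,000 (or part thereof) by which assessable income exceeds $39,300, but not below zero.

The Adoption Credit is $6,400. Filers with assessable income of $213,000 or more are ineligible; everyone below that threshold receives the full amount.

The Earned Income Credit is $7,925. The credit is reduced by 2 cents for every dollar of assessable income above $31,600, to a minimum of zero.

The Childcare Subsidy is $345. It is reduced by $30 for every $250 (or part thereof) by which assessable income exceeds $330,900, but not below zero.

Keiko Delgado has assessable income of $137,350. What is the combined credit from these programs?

Energy Efficiency Rebate: income exceeds $39,300 by $98,050, which is 20 full-or-partial $5,000 increments; reduction = 20 × $15 = $300, leaving $217.
Adoption Credit: $137,350 is below the $213,000 cutoff, so the full $6,400 applies.
Earned Income Credit: 2% of the $105,750 excess over $31,600 is $2,115; credit = $7,925 − $2,115 = $5,810.
Childcare Subsidy: $137,350 is at or below the $330,900 threshold, so the full $345 applies.
Total: $217 + $6,400 + $5,810 + $345 = $12,772.

$12,772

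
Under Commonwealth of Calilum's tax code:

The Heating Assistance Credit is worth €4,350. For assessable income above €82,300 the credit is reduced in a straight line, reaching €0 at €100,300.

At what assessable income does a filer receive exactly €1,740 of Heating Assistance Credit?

€1,740 is 1,740/4,350 of the full €4,350, so 2,610/4,350 of the €18,000 range has been used: income = €82,300 + €18,000 × 2,610/4,350 = €93,100.

€93,100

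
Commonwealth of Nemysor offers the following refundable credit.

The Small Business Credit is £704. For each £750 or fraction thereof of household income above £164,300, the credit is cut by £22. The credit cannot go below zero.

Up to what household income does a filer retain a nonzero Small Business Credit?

After 31 increments the reduction is 31 × £22 = £682, leaving £22; one more increment wipes it out. Increment 31 ends at excess 31 × £750 = £23,250, so the highest qualifying income is £164,300 + £23,250 = £187,550.

£187,550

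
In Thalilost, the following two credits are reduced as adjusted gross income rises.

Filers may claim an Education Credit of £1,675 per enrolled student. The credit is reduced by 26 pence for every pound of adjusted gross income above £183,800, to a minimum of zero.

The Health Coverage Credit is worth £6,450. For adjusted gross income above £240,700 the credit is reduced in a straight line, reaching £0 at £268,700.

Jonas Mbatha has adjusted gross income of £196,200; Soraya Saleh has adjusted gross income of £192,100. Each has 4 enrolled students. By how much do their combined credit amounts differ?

£1,066

Jonas (£196,200): Education Credit: base = 4 × £1,675 = £6,700. 26% of the £12,400 excess over £183,800 is £3,224; credit = £6,700 − £3,224 = £3,476. Health Coverage Credit: £196,200 is at or below the £240,700 threshold, so the full £6,450 applies. total £3,476 + £6,450 = £9,926
Soraya (£192,100): Education Credit: base = 4 × £1,675 = £6,700. 26% of the £8,300 excess over £183,800 is £2,158; credit = £6,700 − £2,158 = £4,542. Health Coverage Credit: £192,100 is at or below the £240,700 threshold, so the full £6,450 applies. total £4,542 + £6,450 = £10,992
Difference: |£9,926 − £10,992| = £1,066.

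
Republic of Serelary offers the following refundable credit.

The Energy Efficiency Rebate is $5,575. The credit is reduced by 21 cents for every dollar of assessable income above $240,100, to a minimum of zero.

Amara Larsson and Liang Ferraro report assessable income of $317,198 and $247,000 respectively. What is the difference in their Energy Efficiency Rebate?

Amara ($317,198): Energy Efficiency Rebate: 21% of the $77,098 excess over $240,100 is $16,190.58 ≥ base, so the credit is $0.
Liang ($247,000): Energy Efficiency Rebate: 21% of the $6,900 excess over $240,100 is $1,449; credit = $5,575 − $1,449 = $4,126.
Difference: |$0 − $4,126| = $4,126.

$4,126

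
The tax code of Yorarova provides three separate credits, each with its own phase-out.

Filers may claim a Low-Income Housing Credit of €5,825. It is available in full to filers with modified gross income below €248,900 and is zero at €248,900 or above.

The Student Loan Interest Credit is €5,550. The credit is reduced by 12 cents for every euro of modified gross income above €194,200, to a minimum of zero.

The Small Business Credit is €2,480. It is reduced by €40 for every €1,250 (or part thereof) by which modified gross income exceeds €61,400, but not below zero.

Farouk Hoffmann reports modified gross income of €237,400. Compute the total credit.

€6,191

Low-Income Housing Credit: €237,400 is below the €248,900 cutoff, so the full €5,825 applies.
Student Loan Interest Credit: 12% of the €43,200 excess over €194,200 is €5,184; credit = €5,550 − €5,184 = €366.
Small Business Credit: income exceeds €61,400 by €176,000 → 141 increments × €40 = €5,640 ≥ base, so the credit is €0.
Total: €5,825 + €366 + €0 = €6,191.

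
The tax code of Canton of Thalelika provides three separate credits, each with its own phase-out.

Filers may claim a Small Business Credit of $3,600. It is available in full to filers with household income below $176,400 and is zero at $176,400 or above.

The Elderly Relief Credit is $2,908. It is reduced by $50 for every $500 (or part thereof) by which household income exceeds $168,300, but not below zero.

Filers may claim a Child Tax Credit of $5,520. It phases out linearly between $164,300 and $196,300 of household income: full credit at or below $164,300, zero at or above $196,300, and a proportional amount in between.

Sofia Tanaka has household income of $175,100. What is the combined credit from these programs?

$9,465

Small Business Credit: $175,100 is below the $176,400 cutoff, so the full $3,600 applies.
Elderly Relief Credit: income exceeds $168,300 by $6,800, which is 14 full-or-partial $500 increments; reduction = 14 × $50 = $700, leaving $2,208.
Child Tax Credit: $175,100 is $10,800 into a $32,000 phase-out range, leaving 21,200/32,000 of the credit: $5,520 × 21,200/32,000 = $3,657.
Total: $3,600 + $2,208 + $3,657 = $9,465.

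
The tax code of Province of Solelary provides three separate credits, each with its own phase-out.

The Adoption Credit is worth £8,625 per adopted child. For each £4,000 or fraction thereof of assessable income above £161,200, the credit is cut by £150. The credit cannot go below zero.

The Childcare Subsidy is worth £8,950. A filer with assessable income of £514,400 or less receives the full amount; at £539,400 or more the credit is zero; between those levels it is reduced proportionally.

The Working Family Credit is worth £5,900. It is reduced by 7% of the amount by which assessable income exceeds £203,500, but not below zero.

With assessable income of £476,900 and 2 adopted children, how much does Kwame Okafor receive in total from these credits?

£14,350

Adoption Credit: base = 2 × £8,625 = £17,250. income exceeds £161,200 by £315,700, which is 79 full-or-partial £4,000 increments; reduction = 79 × £150 = £11,850, leaving £5,400.
Childcare Subsidy: £476,900 is at or below the £514,400 threshold, so the full £8,950 applies.
Working Family Credit: 7% of the £273,400 excess over £203,500 is £19,138 ≥ base, so the credit is £0.
Total: £5,400 + £8,950 + £0 = £14,350.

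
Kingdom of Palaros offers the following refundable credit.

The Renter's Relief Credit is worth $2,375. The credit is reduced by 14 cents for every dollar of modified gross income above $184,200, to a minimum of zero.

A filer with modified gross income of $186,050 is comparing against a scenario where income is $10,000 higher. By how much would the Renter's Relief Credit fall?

At $186,050 — 14% of the $1,850 excess over $184,200 is $259; credit = $2,375 − $259 = $2,116.
At $196,050 — 14% of the $11,850 excess over $184,200 is $1,659; credit = $2,375 − $1,659 = $716.
Lost: $2,116 − $716 = $1,400.

$1,400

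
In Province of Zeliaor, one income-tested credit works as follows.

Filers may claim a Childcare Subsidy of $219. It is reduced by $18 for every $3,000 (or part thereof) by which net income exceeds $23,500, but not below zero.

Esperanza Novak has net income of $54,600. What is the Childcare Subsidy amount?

Childcare Subsidy: income exceeds $23,500 by $31,100, which is 11 full-or-partial $3,000 increments; reduction = 11 × $18 = $198, leaving $21.

$21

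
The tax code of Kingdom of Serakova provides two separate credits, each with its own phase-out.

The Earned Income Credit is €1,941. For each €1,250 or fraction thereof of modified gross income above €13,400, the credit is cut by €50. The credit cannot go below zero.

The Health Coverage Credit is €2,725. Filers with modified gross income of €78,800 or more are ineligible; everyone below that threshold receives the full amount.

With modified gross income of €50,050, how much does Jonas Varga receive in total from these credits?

€3,166

Earned Income Credit: income exceeds €13,400 by €36,650, which is 30 full-or-partial €1,250 increments; reduction = 30 × €50 = €1,500, leaving €441.
Health Coverage Credit: €50,050 is below the €78,800 cutoff, so the full €2,725 applies.
Total: €441 + €2,725 = €3,166.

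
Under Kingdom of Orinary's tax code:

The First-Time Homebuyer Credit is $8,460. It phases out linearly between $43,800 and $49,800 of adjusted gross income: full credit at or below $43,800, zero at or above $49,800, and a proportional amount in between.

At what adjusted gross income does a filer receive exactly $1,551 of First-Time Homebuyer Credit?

$48,700

$1,551 is 1,551/8,460 of the full $8,460, so 6,909/8,460 of the $6,000 range has been used: income = $43,800 + $6,000 × 6,909/8,460 = $48,700.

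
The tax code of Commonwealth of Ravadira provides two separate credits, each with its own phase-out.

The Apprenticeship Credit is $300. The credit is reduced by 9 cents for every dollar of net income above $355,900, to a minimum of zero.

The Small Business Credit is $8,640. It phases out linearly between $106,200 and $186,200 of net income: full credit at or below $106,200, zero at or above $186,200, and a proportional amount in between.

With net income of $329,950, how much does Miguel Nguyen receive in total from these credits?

$300

Apprenticeship Credit: $329,950 is at or below the $355,900 threshold, so the full $300 applies.
Small Business Credit: $329,950 is at or above $186,200, so the credit is $0.
Total: $300 + $0 = $300.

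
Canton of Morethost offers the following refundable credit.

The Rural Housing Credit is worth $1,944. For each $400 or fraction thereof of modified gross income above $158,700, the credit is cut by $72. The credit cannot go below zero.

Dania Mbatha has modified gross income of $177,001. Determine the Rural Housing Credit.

$0

Rural Housing Credit: income exceeds $158,700 by $18,301 → 46 increments × $72 = $3,312 ≥ base, so the credit is $0.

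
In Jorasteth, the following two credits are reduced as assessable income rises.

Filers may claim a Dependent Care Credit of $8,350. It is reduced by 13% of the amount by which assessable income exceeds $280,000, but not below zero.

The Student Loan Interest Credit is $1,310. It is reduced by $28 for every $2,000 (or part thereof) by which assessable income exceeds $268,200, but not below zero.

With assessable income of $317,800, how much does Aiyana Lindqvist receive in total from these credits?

$4,046

Dependent Care Credit: 13% of the $37,800 excess over $280,000 is $4,914; credit = $8,350 − $4,914 = $3,436.
Student Loan Interest Credit: income exceeds $268,200 by $49,600, which is 25 full-or-partial $2,000 increments; reduction = 25 × $28 = $700, leaving $610.
Total: $3,436 + $610 = $4,046.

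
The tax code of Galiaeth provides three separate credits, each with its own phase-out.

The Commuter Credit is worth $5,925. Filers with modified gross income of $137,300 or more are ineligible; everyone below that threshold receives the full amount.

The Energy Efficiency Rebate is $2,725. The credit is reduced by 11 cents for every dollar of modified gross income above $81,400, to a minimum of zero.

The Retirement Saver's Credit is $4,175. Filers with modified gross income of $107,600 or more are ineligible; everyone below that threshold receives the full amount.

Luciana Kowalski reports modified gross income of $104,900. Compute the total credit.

$10,240

Commuter Credit: $104,900 is below the $137,300 cutoff, so the full $5,925 applies.
Energy Efficiency Rebate: 11% of the $23,500 excess over $81,400 is $2,585; credit = $2,725 − $2,585 = $140.
Retirement Saver's Credit: $104,900 is below the $107,600 cutoff, so the full $4,175 applies.
Total: $5,925 + $140 + $4,175 = $10,240.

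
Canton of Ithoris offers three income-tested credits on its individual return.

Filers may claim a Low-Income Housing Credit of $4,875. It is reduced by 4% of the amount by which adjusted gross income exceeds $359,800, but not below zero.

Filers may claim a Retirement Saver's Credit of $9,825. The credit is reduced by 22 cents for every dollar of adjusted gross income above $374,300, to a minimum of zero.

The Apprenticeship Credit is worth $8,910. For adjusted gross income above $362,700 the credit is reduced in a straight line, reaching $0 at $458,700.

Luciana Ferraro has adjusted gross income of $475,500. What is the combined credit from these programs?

$247

Low-Income Housing Credit: 4% of the $115,700 excess over $359,800 is $4,628; credit = $4,875 − $4,628 = $247.
Retirement Saver's Credit: 22% of the $101,200 excess over $374,300 is $22,264 ≥ base, so the credit is $0.
Apprenticeship Credit: $475,500 is at or above $458,700, so the credit is $0.
Total: $247 + $0 + $0 = $247.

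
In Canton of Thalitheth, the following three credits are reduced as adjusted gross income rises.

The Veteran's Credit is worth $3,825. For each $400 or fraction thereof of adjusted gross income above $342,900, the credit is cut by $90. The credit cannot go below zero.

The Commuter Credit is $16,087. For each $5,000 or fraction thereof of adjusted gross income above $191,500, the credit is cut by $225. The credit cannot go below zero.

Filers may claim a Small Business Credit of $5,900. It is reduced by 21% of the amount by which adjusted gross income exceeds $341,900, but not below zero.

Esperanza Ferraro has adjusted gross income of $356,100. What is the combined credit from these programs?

Veteran's Credit: income exceeds $342,900 by $13,200, which is 33 full-or-partial $400 increments; reduction = 33 × $90 = $2,970, leaving $855.
Commuter Credit: income exceeds $191,500 by $164,600, which is 33 full-or-partial $5,000 increments; reduction = 33 × $225 = $7,425, leaving $8,662.
Small Business Credit: 21% of the $14,200 excess over $341,900 is $2,982; credit = $5,900 − $2,982 = $2,918.
Total: $855 + $8,662 + $2,918 = $12,435.

$12,435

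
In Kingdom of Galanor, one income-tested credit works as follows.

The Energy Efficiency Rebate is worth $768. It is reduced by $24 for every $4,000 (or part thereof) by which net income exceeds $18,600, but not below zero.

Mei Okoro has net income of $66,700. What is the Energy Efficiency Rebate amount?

$456

Energy Efficiency Rebate: income exceeds $18,600 by $48,100, which is 13 full-or-partial $4,000 increments; reduction = 13 × $24 = $312, leaving $456.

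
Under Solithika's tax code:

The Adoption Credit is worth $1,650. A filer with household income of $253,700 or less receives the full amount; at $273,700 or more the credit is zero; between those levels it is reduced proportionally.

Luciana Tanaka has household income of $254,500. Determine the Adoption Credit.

$1,584

Adoption Credit: $254,500 is $800 into a $20,000 phase-out range, leaving 19,200/20,000 of the credit: $1,650 × 19,200/20,000 = $1,584.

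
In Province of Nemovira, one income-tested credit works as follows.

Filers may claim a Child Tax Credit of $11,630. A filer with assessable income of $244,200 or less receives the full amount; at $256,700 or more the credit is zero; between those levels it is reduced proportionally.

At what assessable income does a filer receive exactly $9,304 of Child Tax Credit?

$246,700

$9,304 is 9,304/11,630 of the full $11,630, so 2,326/11,630 of the $12,500 range has been used: income = $244,200 + $12,500 × 2,326/11,630 = $246,700.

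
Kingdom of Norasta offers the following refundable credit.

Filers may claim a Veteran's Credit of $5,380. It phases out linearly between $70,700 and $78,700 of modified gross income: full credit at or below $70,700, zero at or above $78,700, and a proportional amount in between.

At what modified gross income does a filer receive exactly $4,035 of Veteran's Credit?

$4,035 is 4,035/5,380 of the full $5,380, so 1,345/5,380 of the $8,000 range has been used: income = $70,700 + $8,000 × 1,345/5,380 = $72,700.

$72,700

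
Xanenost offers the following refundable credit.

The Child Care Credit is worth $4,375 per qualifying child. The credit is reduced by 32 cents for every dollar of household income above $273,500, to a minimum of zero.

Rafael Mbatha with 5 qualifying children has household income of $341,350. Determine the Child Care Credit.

$163

Child Care Credit: base = 5 × $4,375 = $21,875. 32% of the $67,850 excess over $273,500 is $21,712; credit = $21,875 − $21,712 = $163.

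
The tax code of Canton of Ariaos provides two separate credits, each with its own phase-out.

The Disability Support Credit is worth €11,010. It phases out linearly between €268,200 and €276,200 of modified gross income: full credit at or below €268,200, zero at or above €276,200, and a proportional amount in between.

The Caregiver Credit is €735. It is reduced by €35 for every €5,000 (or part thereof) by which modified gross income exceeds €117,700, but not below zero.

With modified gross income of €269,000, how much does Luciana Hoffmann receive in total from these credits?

Disability Support Credit: €269,000 is €800 into a €8,000 phase-out range, leaving 7,200/8,000 of the credit: €11,010 × 7,200/8,000 = €9,909.
Caregiver Credit: income exceeds €117,700 by €151,300 → 31 increments × €35 = €1,085 ≥ base, so the credit is €0.
Total: €9,909 + €0 = €9,909.

€9,909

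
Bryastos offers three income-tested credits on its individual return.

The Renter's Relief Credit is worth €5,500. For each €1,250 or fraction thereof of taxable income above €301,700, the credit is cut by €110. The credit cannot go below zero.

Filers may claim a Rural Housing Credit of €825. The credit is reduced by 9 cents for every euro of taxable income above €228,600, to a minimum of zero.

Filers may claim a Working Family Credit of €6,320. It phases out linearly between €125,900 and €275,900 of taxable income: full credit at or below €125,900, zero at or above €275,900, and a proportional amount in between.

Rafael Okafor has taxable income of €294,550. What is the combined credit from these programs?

€5,500

Renter's Relief Credit: €294,550 is at or below the €301,700 threshold, so the full €5,500 applies.
Rural Housing Credit: 9% of the €65,950 excess over €228,600 is €5,935.50 ≥ base, so the credit is €0.
Working Family Credit: €294,550 is at or above €275,900, so the credit is €0.
Total: €5,500 + €0 + €0 = €5,500.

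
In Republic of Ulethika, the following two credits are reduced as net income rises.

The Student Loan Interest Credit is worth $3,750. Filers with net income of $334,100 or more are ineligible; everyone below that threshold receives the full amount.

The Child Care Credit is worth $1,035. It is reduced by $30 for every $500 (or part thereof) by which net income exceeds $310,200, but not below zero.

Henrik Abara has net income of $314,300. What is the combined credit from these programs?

Student Loan Interest Credit: $314,300 is below the $334,100 cutoff, so the full $3,750 applies.
Child Care Credit: income exceeds $310,200 by $4,100, which is 9 full-or-partial $500 increments; reduction = 9 × $30 = $270, leaving $765.
Total: $3,750 + $765 = $4,515.

$4,515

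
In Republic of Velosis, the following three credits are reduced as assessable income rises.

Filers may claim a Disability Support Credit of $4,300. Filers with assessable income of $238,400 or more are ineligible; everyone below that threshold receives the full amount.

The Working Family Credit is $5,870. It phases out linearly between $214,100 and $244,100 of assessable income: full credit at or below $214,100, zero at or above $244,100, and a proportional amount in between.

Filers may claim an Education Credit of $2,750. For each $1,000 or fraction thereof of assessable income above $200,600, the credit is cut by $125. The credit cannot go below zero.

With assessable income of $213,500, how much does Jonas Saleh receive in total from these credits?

$11,295

Disability Support Credit: $213,500 is below the $238,400 cutoff, so the full $4,300 applies.
Working Family Credit: $213,500 is at or below the $214,100 threshold, so the full $5,870 applies.
Education Credit: income exceeds $200,600 by $12,900, which is 13 full-or-partial $1,000 increments; reduction = 13 × $125 = $1,625, leaving $1,125.
Total: $4,300 + $5,870 + $1,125 = $11,295.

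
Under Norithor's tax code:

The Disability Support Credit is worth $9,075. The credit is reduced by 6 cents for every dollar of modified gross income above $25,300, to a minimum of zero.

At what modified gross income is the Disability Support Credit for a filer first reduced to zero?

The credit falls by 6% of each dollar above $25,300, so it reaches zero when the excess is $9,075 / 6% = $151,250: income = $25,300 + $151,250 = $176,550.

$176,550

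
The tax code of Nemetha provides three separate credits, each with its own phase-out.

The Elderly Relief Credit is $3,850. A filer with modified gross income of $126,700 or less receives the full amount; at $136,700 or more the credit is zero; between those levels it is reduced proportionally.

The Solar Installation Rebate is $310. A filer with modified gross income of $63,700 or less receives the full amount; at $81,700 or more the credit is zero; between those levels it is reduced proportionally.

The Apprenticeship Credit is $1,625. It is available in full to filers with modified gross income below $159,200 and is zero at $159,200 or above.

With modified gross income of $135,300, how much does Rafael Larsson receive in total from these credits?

Elderly Relief Credit: $135,300 is $8,600 into a $10,000 phase-out range, leaving 1,400/10,000 of the credit: $3,850 × 1,400/10,000 = $539.
Solar Installation Rebate: $135,300 is at or above $81,700, so the credit is $0.
Apprenticeship Credit: $135,300 is below the $159,200 cutoff, so the full $1,625 applies.
Total: $539 + $0 + $1,625 = $2,164.

$2,164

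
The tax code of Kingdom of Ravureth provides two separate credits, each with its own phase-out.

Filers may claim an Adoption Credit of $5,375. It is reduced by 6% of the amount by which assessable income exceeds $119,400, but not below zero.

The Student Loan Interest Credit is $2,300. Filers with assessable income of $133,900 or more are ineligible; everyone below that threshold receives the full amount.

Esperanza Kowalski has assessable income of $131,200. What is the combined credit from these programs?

$6,967

Adoption Credit: 6% of the $11,800 excess over $119,400 is $708; credit = $5,375 − $708 = $4,667.
Student Loan Interest Credit: $131,200 is below the $133,900 cutoff, so the full $2,300 applies.
Total: $4,667 + $2,300 = $6,967.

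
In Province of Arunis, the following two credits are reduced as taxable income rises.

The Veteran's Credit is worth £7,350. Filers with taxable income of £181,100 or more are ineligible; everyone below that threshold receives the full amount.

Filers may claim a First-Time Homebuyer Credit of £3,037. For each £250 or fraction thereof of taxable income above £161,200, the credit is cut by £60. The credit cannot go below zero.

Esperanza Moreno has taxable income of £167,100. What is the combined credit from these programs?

Veteran's Credit: £167,100 is below the £181,100 cutoff, so the full £7,350 applies.
First-Time Homebuyer Credit: income exceeds £161,200 by £5,900, which is 24 full-or-partial £250 increments; reduction = 24 × £60 = £1,440, leaving £1,597.
Total: £7,350 + £1,597 = £8,947.

£8,947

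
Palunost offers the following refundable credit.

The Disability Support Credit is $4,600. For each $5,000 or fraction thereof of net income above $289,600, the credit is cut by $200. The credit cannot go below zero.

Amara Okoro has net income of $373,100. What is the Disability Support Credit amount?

$1,200

Disability Support Credit: income exceeds $289,600 by $83,500, which is 17 full-or-partial $5,000 increments; reduction = 17 × $200 = $3,400, leaving $1,200.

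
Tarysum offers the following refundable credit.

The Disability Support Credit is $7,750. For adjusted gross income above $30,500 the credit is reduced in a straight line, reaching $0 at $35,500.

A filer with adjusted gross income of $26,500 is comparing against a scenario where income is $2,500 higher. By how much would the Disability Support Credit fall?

$0

At $26,500 — $26,500 is at or below the $30,500 threshold, so the full $7,750 applies.
At $29,000 — $29,000 is at or below the $30,500 threshold, so the full $7,750 applies.
Lost: $7,750 − $7,750 = $0.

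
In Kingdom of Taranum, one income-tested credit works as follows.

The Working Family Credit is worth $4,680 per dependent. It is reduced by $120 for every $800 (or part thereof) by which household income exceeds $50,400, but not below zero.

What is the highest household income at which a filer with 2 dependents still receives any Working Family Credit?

Full credit = 2 × $4,680 = $9,360.
After 77 increments the reduction is 77 × $120 = $9,240, leaving $120; one more increment wipes it out. Increment 77 ends at excess 77 × $800 = $61,600, so the highest qualifying income is $50,400 + $61,600 = $112,000.

$112,000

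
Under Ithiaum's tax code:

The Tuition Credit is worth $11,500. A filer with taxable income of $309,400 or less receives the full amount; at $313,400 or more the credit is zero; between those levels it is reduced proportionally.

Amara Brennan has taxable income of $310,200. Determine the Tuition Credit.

Tuition Credit: $310,200 is $800 into a $4,000 phase-out range, leaving 3,200/4,000 of the credit: $11,500 × 3,200/4,000 = $9,200.

$9,200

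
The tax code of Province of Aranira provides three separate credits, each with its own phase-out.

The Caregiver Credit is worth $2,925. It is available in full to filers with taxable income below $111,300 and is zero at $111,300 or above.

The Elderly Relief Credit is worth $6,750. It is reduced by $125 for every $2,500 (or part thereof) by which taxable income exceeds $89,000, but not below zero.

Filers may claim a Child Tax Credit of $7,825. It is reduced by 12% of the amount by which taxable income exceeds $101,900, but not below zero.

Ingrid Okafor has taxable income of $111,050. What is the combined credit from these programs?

$15,277

Caregiver Credit: $111,050 is below the $111,300 cutoff, so the full $2,925 applies.
Elderly Relief Credit: income exceeds $89,000 by $22,050, which is 9 full-or-partial $2,500 increments; reduction = 9 × $125 = $1,125, leaving $5,625.
Child Tax Credit: 12% of the $9,150 excess over $101,900 is $1,098; credit = $7,825 − $1,098 = $6,727.
Total: $2,925 + $5,625 + $6,727 = $15,277.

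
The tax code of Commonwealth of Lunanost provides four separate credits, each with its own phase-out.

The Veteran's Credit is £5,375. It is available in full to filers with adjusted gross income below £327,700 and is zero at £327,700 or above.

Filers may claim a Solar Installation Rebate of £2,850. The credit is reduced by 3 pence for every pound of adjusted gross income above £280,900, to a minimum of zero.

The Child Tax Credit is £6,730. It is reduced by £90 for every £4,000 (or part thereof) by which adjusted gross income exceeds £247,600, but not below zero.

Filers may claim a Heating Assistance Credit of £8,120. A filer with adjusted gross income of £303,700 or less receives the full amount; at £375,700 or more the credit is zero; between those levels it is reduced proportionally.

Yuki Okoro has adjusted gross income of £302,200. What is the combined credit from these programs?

£21,176

Veteran's Credit: £302,200 is below the £327,700 cutoff, so the full £5,375 applies.
Solar Installation Rebate: 3% of the £21,300 excess over £280,900 is £639; credit = £2,850 − £639 = £2,211.
Child Tax Credit: income exceeds £247,600 by £54,600, which is 14 full-or-partial £4,000 increments; reduction = 14 × £90 = £1,260, leaving £5,470.
Heating Assistance Credit: £302,200 is at or below the £303,700 threshold, so the full £8,120 applies.
Total: £5,375 + £2,211 + £5,470 + £8,120 = £21,176.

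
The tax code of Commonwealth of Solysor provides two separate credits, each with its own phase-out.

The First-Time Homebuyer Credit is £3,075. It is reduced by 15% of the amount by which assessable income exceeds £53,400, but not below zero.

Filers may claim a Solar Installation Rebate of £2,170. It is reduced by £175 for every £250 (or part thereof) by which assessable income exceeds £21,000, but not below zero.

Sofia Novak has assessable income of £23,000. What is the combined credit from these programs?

£3,845

First-Time Homebuyer Credit: £23,000 is at or below the £53,400 threshold, so the full £3,075 applies.
Solar Installation Rebate: income exceeds £21,000 by £2,000, which is 8 full-or-partial £250 increments; reduction = 8 × £175 = £1,400, leaving £770.
Total: £3,075 + £770 = £3,845.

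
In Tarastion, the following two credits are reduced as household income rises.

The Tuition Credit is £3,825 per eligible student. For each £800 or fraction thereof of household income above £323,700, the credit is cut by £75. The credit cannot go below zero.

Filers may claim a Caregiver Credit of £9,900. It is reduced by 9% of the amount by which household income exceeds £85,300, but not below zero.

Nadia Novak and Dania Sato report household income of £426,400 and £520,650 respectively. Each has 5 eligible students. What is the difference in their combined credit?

Nadia (£426,400): Tuition Credit: base = 5 × £3,825 = £19,125. income exceeds £323,700 by £102,700, which is 129 full-or-partial £800 increments; reduction = 129 × £75 = £9,675, leaving £9,450. Caregiver Credit: 9% of the £341,100 excess over £85,300 is £30,699 ≥ base, so the credit is £0. total £9,450 + £0 = £9,450
Dania (£520,650): Tuition Credit: base = 5 × £3,825 = £19,125. income exceeds £323,700 by £196,950, which is 247 full-or-partial £800 increments; reduction = 247 × £75 = £18,525, leaving £600. Caregiver Credit: 9% of the £435,350 excess over £85,300 is £39,181.50 ≥ base, so the credit is £0. total £600 + £0 = £600
Difference: |£9,450 − £600| = £8,850.

£8,850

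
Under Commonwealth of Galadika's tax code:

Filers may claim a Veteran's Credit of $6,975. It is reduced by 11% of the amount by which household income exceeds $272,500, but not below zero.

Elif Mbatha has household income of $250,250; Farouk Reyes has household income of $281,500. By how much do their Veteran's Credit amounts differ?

Elif ($250,250): Veteran's Credit: $250,250 is at or below the $272,500 threshold, so the full $6,975 applies.
Farouk ($281,500): Veteran's Credit: 11% of the $9,000 excess over $272,500 is $990; credit = $6,975 − $990 = $5,985.
Difference: |$6,975 − $5,985| = $990.

$990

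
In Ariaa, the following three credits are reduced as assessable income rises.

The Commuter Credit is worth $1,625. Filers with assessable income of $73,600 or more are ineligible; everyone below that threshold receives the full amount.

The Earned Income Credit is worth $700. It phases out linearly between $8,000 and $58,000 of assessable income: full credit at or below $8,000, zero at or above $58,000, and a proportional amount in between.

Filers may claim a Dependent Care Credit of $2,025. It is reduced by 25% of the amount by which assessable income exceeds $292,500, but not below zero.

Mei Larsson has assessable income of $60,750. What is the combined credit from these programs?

Commuter Credit: $60,750 is below the $73,600 cutoff, so the full $1,625 applies.
Earned Income Credit: $60,750 is at or above $58,000, so the credit is $0.
Dependent Care Credit: $60,750 is at or below the $292,500 threshold, so the full $2,025 applies.
Total: $1,625 + $0 + $2,025 = $3,650.

$3,650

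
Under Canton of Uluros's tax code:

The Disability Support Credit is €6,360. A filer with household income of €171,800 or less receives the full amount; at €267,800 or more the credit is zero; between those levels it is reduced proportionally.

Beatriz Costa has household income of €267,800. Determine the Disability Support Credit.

€0

Disability Support Credit: €267,800 is at or above €267,800, so the credit is €0.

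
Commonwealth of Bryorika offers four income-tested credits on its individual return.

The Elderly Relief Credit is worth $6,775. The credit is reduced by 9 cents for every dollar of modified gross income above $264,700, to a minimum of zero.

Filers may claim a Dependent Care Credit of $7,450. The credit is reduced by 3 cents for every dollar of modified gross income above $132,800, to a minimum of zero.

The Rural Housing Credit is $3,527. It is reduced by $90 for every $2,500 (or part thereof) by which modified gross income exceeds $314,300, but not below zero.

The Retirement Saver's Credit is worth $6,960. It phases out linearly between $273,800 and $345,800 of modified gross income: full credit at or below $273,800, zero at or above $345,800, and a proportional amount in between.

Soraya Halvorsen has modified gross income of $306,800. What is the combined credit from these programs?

Elderly Relief Credit: 9% of the $42,100 excess over $264,700 is $3,789; credit = $6,775 − $3,789 = $2,986.
Dependent Care Credit: 3% of the $174,000 excess over $132,800 is $5,220; credit = $7,450 − $5,220 = $2,230.
Rural Housing Credit: $306,800 is at or below the $314,300 threshold, so the full $3,527 applies.
Retirement Saver's Credit: $306,800 is $33,000 into a $72,000 phase-out range, leaving 39,000/72,000 of the credit: $6,960 × 39,000/72,000 = $3,770.
Total: $2,986 + $2,230 + $3,527 + $3,770 = $12,513.

$12,513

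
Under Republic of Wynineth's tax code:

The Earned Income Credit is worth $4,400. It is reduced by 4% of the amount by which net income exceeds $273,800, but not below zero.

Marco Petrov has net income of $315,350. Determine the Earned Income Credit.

Earned Income Credit: 4% of the $41,550 excess over $273,800 is $1,662; credit = $4,400 − $1,662 = $2,738.

$2,738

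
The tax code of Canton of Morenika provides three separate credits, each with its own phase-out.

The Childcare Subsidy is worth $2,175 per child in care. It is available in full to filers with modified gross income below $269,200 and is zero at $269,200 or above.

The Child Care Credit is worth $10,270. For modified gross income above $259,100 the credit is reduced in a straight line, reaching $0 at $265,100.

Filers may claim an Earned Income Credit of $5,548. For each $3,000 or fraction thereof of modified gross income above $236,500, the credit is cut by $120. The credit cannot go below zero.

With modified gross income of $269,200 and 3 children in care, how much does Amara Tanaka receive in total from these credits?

$4,228

Childcare Subsidy: base = 3 × $2,175 = $6,525. $269,200 meets or exceeds the $269,200 cutoff, so the credit is $0.
Child Care Credit: $269,200 is at or above $265,100, so the credit is $0.
Earned Income Credit: income exceeds $236,500 by $32,700, which is 11 full-or-partial $3,000 increments; reduction = 11 × $120 = $1,320, leaving $4,228.
Total: $0 + $0 + $4,228 = $4,228.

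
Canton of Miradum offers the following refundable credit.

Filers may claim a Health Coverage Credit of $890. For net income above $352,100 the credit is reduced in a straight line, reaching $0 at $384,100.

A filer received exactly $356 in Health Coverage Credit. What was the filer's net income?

$371,300

$356 is 356/890 of the full $890, so 534/890 of the $32,000 range has been used: income = $352,100 + $32,000 × 534/890 = $371,300.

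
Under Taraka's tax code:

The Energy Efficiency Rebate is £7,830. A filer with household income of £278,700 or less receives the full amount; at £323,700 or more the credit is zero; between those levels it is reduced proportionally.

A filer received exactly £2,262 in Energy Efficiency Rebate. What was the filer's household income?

£310,700

£2,262 is 2,262/7,830 of the full £7,830, so 5,568/7,830 of the £45,000 range has been used: income = £278,700 + £45,000 × 5,568/7,830 = £310,700.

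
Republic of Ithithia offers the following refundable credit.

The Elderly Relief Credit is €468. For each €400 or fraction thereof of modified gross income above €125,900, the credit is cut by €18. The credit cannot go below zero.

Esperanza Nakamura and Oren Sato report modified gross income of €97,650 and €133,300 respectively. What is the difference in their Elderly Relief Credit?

Esperanza (€97,650): Elderly Relief Credit: €97,650 is at or below the €125,900 threshold, so the full €468 applies.
Oren (€133,300): Elderly Relief Credit: income exceeds €125,900 by €7,400, which is 19 full-or-partial €400 increments; reduction = 19 × €18 = €342, leaving €126.
Difference: |€468 − €126| = €342.

€342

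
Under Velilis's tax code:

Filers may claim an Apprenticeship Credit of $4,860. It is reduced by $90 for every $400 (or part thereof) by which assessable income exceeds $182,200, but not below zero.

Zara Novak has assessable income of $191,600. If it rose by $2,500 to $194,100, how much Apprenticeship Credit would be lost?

At $191,600 — income exceeds $182,200 by $9,400, which is 24 full-or-partial $400 increments; reduction = 24 × $90 = $2,160, leaving $2,700.
At $194,100 — income exceeds $182,200 by $11,900, which is 30 full-or-partial $400 increments; reduction = 30 × $90 = $2,700, leaving $2,160.
Lost: $2,700 − $2,160 = $540.

$540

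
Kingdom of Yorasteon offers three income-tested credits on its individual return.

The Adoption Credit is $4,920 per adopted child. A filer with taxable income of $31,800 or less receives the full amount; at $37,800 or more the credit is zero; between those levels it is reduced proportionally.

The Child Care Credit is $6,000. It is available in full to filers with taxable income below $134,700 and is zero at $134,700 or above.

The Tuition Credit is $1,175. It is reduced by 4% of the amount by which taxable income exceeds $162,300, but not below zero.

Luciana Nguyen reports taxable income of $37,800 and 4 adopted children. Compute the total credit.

$7,175

Adoption Credit: base = 4 × $4,920 = $19,680. $37,800 is at or above $37,800, so the credit is $0.
Child Care Credit: $37,800 is below the $134,700 cutoff, so the full $6,000 applies.
Tuition Credit: $37,800 is at or below the $162,300 threshold, so the full $1,175 applies.
Total: $0 + $6,000 + $1,175 = $7,175.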